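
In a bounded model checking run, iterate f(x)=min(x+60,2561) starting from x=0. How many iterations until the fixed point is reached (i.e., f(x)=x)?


Step 1: x=0, cap=2561, increment=60
Step 2: x grows by 60 each step until capped at 2561; fixed point is x=2561
Step 3: iterations = ceil(2561/60) = 43

43


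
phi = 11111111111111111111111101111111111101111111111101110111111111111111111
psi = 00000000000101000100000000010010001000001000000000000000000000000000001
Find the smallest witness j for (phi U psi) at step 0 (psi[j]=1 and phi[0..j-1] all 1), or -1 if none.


(phi U psi) at 0: need smallest j with psi[j]=1 and phi[i]=1 for all i in [0,j).
Scan from step 0:
  step 0: phi=1, psi=0 -> continue
  step 1: phi=1, psi=0 -> continue
  step 2: phi=1, psi=0 -> continue
  step 3: phi=1, psi=0 -> continue
  step 11: psi=1 and phi held for [0,11) -> witness found
Witness step = 11

11


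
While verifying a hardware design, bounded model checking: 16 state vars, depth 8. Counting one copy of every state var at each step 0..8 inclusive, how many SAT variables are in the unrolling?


BMC unrolls to depth k, creating one copy of each state var for steps 0..k.
Step count = 8 + 1 = 9 (steps 0 through 8)
Vars per step = 16
Total = 16 * 9 = 144

144


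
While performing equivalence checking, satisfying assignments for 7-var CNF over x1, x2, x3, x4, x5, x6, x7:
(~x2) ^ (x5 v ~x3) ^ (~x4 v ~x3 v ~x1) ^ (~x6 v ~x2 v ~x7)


CNF with 4 clauses over 7 vars (128 assignments).
An assignment satisfies CNF iff every clause has >=1 true literal.
Check each row (bits = x1,x2,x3,x4,x5,x6,x7; clause T/F shown):
  row 0 [0000000]: clauses=TTTT -> 1
  row 1 [0000001]: clauses=TTTT -> 1
  row 2 [0000010]: clauses=TTTT -> 1
  row 3 [0000011]: clauses=TTTT -> 1
  row 4 [0000100]: clauses=TTTT -> 1
  (every remaining row is evaluated the same way; all 128 results are listed next)
Full result column, 8 rows per line (x1,x2,x3,x4 fixed per line; x5,x6,x7 runs 000..111 left to right):
  rows 0-7 [x1,x2,x3,x4=0000]: 11111111  (ones: 8)
  rows 8-15 [x1,x2,x3,x4=0001]: 11111111  (ones: 8)
  rows 16-23 [x1,x2,x3,x4=0010]: 00001111  (ones: 4)
  rows 24-31 [x1,x2,x3,x4=0011]: 00001111  (ones: 4)
  rows 32-39 [x1,x2,x3,x4=0100]: 00000000  (ones: 0)
  rows 40-47 [x1,x2,x3,x4=0101]: 00000000  (ones: 0)
  rows 48-55 [x1,x2,x3,x4=0110]: 00000000  (ones: 0)
  rows 56-63 [x1,x2,x3,x4=0111]: 00000000  (ones: 0)
  rows 64-71 [x1,x2,x3,x4=1000]: 11111111  (ones: 8)
  rows 72-79 [x1,x2,x3,x4=1001]: 11111111  (ones: 8)
  rows 80-87 [x1,x2,x3,x4=1010]: 00001111  (ones: 4)
  rows 88-95 [x1,x2,x3,x4=1011]: 00000000  (ones: 0)
  rows 96-103 [x1,x2,x3,x4=1100]: 00000000  (ones: 0)
  rows 104-111 [x1,x2,x3,x4=1101]: 00000000  (ones: 0)
  rows 112-119 [x1,x2,x3,x4=1110]: 00000000  (ones: 0)
  rows 120-127 [x1,x2,x3,x4=1111]: 00000000  (ones: 0)
Satisfying assignments = 8+8+4+4+0+0+0+0+8+8+4+0+0+0+0+0 = 44

44


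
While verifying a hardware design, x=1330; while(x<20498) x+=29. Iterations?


Step 1: x goes from 1330 toward 20498 by 29; the body runs while x<20498, so iterations = ceil((bound-start)/step)
Step 2: Distance=19168
Step 3: ceil(19168/29)=661

661


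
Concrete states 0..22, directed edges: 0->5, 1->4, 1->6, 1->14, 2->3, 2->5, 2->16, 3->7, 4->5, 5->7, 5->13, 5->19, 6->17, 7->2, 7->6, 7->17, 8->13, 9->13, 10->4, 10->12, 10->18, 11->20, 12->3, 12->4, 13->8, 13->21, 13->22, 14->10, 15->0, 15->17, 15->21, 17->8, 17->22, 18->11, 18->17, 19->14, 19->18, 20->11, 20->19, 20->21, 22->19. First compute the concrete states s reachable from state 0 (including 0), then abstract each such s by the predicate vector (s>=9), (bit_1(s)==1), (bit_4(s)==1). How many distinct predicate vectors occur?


BFS from 0:
Concrete reachable: {0, 2, 3, 4, 5, 6, 7, 8, 10, 11, 12, 13, 14, 16, 17, 18, 19, 20, 21, 22}
Abstract via predicates (s>=9), (bit_1(s)==1), (bit_4(s)==1):
  (0,0,0) <- {0, 4, 5, 8}
  (0,1,0) <- {2, 3, 6, 7}
  (1,0,0) <- {12, 13}
  (1,0,1) <- {16, 17, 20, 21}
  (1,1,0) <- {10, 11, 14}
  (1,1,1) <- {18, 19, 22}
Distinct abstract states = 6

6


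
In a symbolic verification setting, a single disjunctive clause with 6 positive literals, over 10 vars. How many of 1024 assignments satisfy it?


Step 1: Total=2^10=1024
Step 2: Unsat when all 6 false: 2^4=16
Step 3: Sat=1024-16=1008

1008


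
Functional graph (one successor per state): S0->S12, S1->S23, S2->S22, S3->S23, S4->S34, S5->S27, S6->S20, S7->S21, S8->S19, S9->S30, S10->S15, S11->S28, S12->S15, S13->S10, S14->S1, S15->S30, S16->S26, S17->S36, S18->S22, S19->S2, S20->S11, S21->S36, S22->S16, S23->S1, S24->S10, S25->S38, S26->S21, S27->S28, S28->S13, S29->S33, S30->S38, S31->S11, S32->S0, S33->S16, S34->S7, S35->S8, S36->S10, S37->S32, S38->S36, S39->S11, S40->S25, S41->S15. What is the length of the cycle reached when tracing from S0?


Trace from S0 until a state repeats:
  S0 -> S12 -> S15 -> S30 -> S38 -> S36 -> S10 -> S15
S15 first seen at step 2, revisited at step 7.
Cycle length = 7 - 2 = 5

5


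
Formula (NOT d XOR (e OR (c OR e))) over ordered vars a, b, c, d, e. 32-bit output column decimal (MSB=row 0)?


Formula: (NOT d XOR (e OR (c OR e))) over a, b, c, d, e (32 rows)
Evaluate each row (bits = a,b,c,d,e, MSB first):
  row 0 [00000]: (NOT 0 XOR (0 OR (0 OR 0))) -> 1
  row 1 [00001]: (NOT 0 XOR (1 OR (0 OR 1))) -> 0
  row 2 [00010]: (NOT 1 XOR (0 OR (0 OR 0))) -> 0
  row 3 [00011]: (NOT 1 XOR (1 OR (0 OR 1))) -> 1
  row 4 [00100]: (NOT 0 XOR (0 OR (1 OR 0))) -> 0
  row 5 [00101]: (NOT 0 XOR (1 OR (1 OR 1))) -> 0
  row 6 [00110]: (NOT 1 XOR (0 OR (1 OR 0))) -> 1
  row 7 [00111]: (NOT 1 XOR (1 OR (1 OR 1))) -> 1
  row 8 [01000]: (NOT 0 XOR (0 OR (0 OR 0))) -> 1
  row 9 [01001]: (NOT 0 XOR (1 OR (0 OR 1))) -> 0
  row 10 [01010]: (NOT 1 XOR (0 OR (0 OR 0))) -> 0
  row 11 [01011]: (NOT 1 XOR (1 OR (0 OR 1))) -> 1
  row 12 [01100]: (NOT 0 XOR (0 OR (1 OR 0))) -> 0
  row 13 [01101]: (NOT 0 XOR (1 OR (1 OR 1))) -> 0
  row 14 [01110]: (NOT 1 XOR (0 OR (1 OR 0))) -> 1
  row 15 [01111]: (NOT 1 XOR (1 OR (1 OR 1))) -> 1
  row 16 [10000]: (NOT 0 XOR (0 OR (0 OR 0))) -> 1
  row 17 [10001]: (NOT 0 XOR (1 OR (0 OR 1))) -> 0
  row 18 [10010]: (NOT 1 XOR (0 OR (0 OR 0))) -> 0
  row 19 [10011]: (NOT 1 XOR (1 OR (0 OR 1))) -> 1
  row 20 [10100]: (NOT 0 XOR (0 OR (1 OR 0))) -> 0
  row 21 [10101]: (NOT 0 XOR (1 OR (1 OR 1))) -> 0
  row 22 [10110]: (NOT 1 XOR (0 OR (1 OR 0))) -> 1
  row 23 [10111]: (NOT 1 XOR (1 OR (1 OR 1))) -> 1
  row 24 [11000]: (NOT 0 XOR (0 OR (0 OR 0))) -> 1
  row 25 [11001]: (NOT 0 XOR (1 OR (0 OR 1))) -> 0
  row 26 [11010]: (NOT 1 XOR (0 OR (0 OR 0))) -> 0
  row 27 [11011]: (NOT 1 XOR (1 OR (0 OR 1))) -> 1
  row 28 [11100]: (NOT 0 XOR (0 OR (1 OR 0))) -> 0
  row 29 [11101]: (NOT 0 XOR (1 OR (1 OR 1))) -> 0
  row 30 [11110]: (NOT 1 XOR (0 OR (1 OR 0))) -> 1
  row 31 [11111]: (NOT 1 XOR (1 OR (1 OR 1))) -> 1
Full result column, 4 rows per line (a,b,c fixed per line; d,e runs 00..11 left to right):
  rows 0-3 [a,b,c=000]: 1001  = hex 9
  rows 4-7 [a,b,c=001]: 0011  = hex 3
  rows 8-11 [a,b,c=010]: 1001  = hex 9
  rows 12-15 [a,b,c=011]: 0011  = hex 3
  rows 16-19 [a,b,c=100]: 1001  = hex 9
  rows 20-23 [a,b,c=101]: 0011  = hex 3
  rows 24-27 [a,b,c=110]: 1001  = hex 9
  rows 28-31 [a,b,c=111]: 0011  = hex 3
Output column (row 0 .. row 31) = 10010011100100111001001110010011
Output column grouped in 4s = 1001 0011 1001 0011 1001 0011 1001 0011 = 0x93939393
Convert to decimal digit by digit (value = value*16 + digit):
  9 -> 9
  9*16 + 3 = 147
  147*16 + 9 = 2361
  2361*16 + 3 = 37779
  37779*16 + 9 = 604473
  604473*16 + 3 = 9671571
  9671571*16 + 9 = 154745145
  154745145*16 + 3 = 2475922323
Decimal = 2475922323

2475922323


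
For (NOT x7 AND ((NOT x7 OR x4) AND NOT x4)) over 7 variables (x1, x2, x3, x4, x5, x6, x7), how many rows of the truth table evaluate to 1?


Formula: (NOT x7 AND ((NOT x7 OR x4) AND NOT x4)) over 7 vars (128 rows)
Evaluate each row (x1, x2, x3, x4, x5, x6, x7 as bits, MSB first):
  row 0 [0000000]: (NOT 0 AND ((NOT 0 OR 0) AND NOT 0)) -> 1
  row 1 [0000001]: (NOT 1 AND ((NOT 1 OR 0) AND NOT 0)) -> 0
  row 2 [0000010]: (NOT 0 AND ((NOT 0 OR 0) AND NOT 0)) -> 1
  row 3 [0000011]: (NOT 1 AND ((NOT 1 OR 0) AND NOT 0)) -> 0
  row 4 [0000100]: (NOT 0 AND ((NOT 0 OR 0) AND NOT 0)) -> 1
  (every remaining row is evaluated the same way; all 128 results are listed next)
Full result column, 8 rows per line (x1,x2,x3,x4 fixed per line; x5,x6,x7 runs 000..111 left to right):
  rows 0-7 [x1,x2,x3,x4=0000]: 10101010  (ones: 4)
  rows 8-15 [x1,x2,x3,x4=0001]: 00000000  (ones: 0)
  rows 16-23 [x1,x2,x3,x4=0010]: 10101010  (ones: 4)
  rows 24-31 [x1,x2,x3,x4=0011]: 00000000  (ones: 0)
  rows 32-39 [x1,x2,x3,x4=0100]: 10101010  (ones: 4)
  rows 40-47 [x1,x2,x3,x4=0101]: 00000000  (ones: 0)
  rows 48-55 [x1,x2,x3,x4=0110]: 10101010  (ones: 4)
  rows 56-63 [x1,x2,x3,x4=0111]: 00000000  (ones: 0)
  rows 64-71 [x1,x2,x3,x4=1000]: 10101010  (ones: 4)
  rows 72-79 [x1,x2,x3,x4=1001]: 00000000  (ones: 0)
  rows 80-87 [x1,x2,x3,x4=1010]: 10101010  (ones: 4)
  rows 88-95 [x1,x2,x3,x4=1011]: 00000000  (ones: 0)
  rows 96-103 [x1,x2,x3,x4=1100]: 10101010  (ones: 4)
  rows 104-111 [x1,x2,x3,x4=1101]: 00000000  (ones: 0)
  rows 112-119 [x1,x2,x3,x4=1110]: 10101010  (ones: 4)
  rows 120-127 [x1,x2,x3,x4=1111]: 00000000  (ones: 0)
Count of 1-rows = 4+0+4+0+4+0+4+0+4+0+4+0+4+0+4+0 = 32

32


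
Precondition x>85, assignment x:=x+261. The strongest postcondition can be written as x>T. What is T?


Formula: sp(P, x:=E) = exists old_x. (x = E[old_x/x]) AND P[old_x/x] (old_x is the value of x before the assignment; eliminate old_x by solving x = E[old_x/x] for old_x)
Step 1: Precondition P: x>85, i.e. old_x > 85
Step 2: Assignment gives x = old_x + 261, so old_x = x - 261
Step 3: Substitute into P: x - 261 > 85
Step 4: Simplify: x > 85+261 = 346

346


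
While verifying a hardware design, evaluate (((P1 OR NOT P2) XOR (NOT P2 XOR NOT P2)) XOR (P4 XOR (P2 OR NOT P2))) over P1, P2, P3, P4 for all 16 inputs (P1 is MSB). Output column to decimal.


Formula: (((P1 OR NOT P2) XOR (NOT P2 XOR NOT P2)) XOR (P4 XOR (P2 OR NOT P2))) over P1, P2, P3, P4 (16 rows)
Evaluate each row (bits = P1,P2,P3,P4, MSB first):
  row 0 [0000]: (((0 OR NOT 0) XOR (NOT 0 XOR NOT 0)) XOR (0 XOR (0 OR NOT 0))) -> 0
  row 1 [0001]: (((0 OR NOT 0) XOR (NOT 0 XOR NOT 0)) XOR (1 XOR (0 OR NOT 0))) -> 1
  row 2 [0010]: (((0 OR NOT 0) XOR (NOT 0 XOR NOT 0)) XOR (0 XOR (0 OR NOT 0))) -> 0
  row 3 [0011]: (((0 OR NOT 0) XOR (NOT 0 XOR NOT 0)) XOR (1 XOR (0 OR NOT 0))) -> 1
  row 4 [0100]: (((0 OR NOT 1) XOR (NOT 1 XOR NOT 1)) XOR (0 XOR (1 OR NOT 1))) -> 1
  row 5 [0101]: (((0 OR NOT 1) XOR (NOT 1 XOR NOT 1)) XOR (1 XOR (1 OR NOT 1))) -> 0
  row 6 [0110]: (((0 OR NOT 1) XOR (NOT 1 XOR NOT 1)) XOR (0 XOR (1 OR NOT 1))) -> 1
  row 7 [0111]: (((0 OR NOT 1) XOR (NOT 1 XOR NOT 1)) XOR (1 XOR (1 OR NOT 1))) -> 0
  row 8 [1000]: (((1 OR NOT 0) XOR (NOT 0 XOR NOT 0)) XOR (0 XOR (0 OR NOT 0))) -> 0
  row 9 [1001]: (((1 OR NOT 0) XOR (NOT 0 XOR NOT 0)) XOR (1 XOR (0 OR NOT 0))) -> 1
  row 10 [1010]: (((1 OR NOT 0) XOR (NOT 0 XOR NOT 0)) XOR (0 XOR (0 OR NOT 0))) -> 0
  row 11 [1011]: (((1 OR NOT 0) XOR (NOT 0 XOR NOT 0)) XOR (1 XOR (0 OR NOT 0))) -> 1
  row 12 [1100]: (((1 OR NOT 1) XOR (NOT 1 XOR NOT 1)) XOR (0 XOR (1 OR NOT 1))) -> 0
  row 13 [1101]: (((1 OR NOT 1) XOR (NOT 1 XOR NOT 1)) XOR (1 XOR (1 OR NOT 1))) -> 1
  row 14 [1110]: (((1 OR NOT 1) XOR (NOT 1 XOR NOT 1)) XOR (0 XOR (1 OR NOT 1))) -> 0
  row 15 [1111]: (((1 OR NOT 1) XOR (NOT 1 XOR NOT 1)) XOR (1 XOR (1 OR NOT 1))) -> 1
Full result column, 4 rows per line (P1,P2 fixed per line; P3,P4 runs 00..11 left to right):
  rows 0-3 [P1,P2=00]: 0101  = hex 5
  rows 4-7 [P1,P2=01]: 1010  = hex A
  rows 8-11 [P1,P2=10]: 0101  = hex 5
  rows 12-15 [P1,P2=11]: 0101  = hex 5
Output column (row 0 .. row 15) = 0101101001010101
Output column grouped in 4s = 0101 1010 0101 0101 = 0x5A55
Convert to decimal digit by digit (value = value*16 + digit):
  5 -> 5
  5*16 + 10 (A) = 90
  90*16 + 5 = 1445
  1445*16 + 5 = 23125
Decimal = 23125

23125


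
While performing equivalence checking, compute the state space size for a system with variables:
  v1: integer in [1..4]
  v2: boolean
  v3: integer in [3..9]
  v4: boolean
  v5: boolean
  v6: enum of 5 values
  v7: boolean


State space = product of domain sizes of all variables.
Domain sizes:
  v1 (integer in [1..4]): 4
  v2 (boolean): 2
  v3 (integer in [3..9]): 7
  v4 (boolean): 2
  v5 (boolean): 2
  v6 (enum of 5 values): 5
  v7 (boolean): 2
Product = 4 * 2 * 7 * 2 * 2 * 5 * 2 = 2240

2240


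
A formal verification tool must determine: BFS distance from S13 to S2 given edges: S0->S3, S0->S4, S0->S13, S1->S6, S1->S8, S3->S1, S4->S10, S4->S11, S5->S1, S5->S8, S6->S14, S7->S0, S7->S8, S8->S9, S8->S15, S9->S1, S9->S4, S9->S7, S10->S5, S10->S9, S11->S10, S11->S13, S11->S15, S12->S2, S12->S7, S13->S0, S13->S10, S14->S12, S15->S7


BFS layer-by-layer from S13:
  dist 0: {S13}
  dist 1: {S0, S10}
  dist 2: {S3, S4, S5, S9}
  dist 3: {S1, S7, S8, S11}
  dist 4: {S6, S15}
  dist 5: {S14}
  dist 6: {S12}
  dist 7: {S2}
  -> S2 reached at distance 7
Shortest path length = 7

7


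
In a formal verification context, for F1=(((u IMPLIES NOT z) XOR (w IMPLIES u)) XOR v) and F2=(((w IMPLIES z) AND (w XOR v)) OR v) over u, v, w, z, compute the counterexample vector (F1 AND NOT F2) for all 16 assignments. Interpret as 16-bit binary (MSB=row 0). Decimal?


F1 = (((u IMPLIES NOT z) XOR (w IMPLIES u)) XOR v)
F2 = (((w IMPLIES z) AND (w XOR v)) OR v)
Counterexample to F1=>F2 is where F1=1 and F2=0.
Evaluate each row (bits = u,v,w,z, MSB first):
  row 0 [0000]: F1=0 F2=0 -> F1&~F2 -> 0
  row 1 [0001]: F1=0 F2=0 -> F1&~F2 -> 0
  row 2 [0010]: F1=1 F2=0 -> F1&~F2 -> 1
  row 3 [0011]: F1=1 F2=1 -> F1&~F2 -> 0
  row 4 [0100]: F1=1 F2=1 -> F1&~F2 -> 0
  row 5 [0101]: F1=1 F2=1 -> F1&~F2 -> 0
  row 6 [0110]: F1=0 F2=1 -> F1&~F2 -> 0
  row 7 [0111]: F1=0 F2=1 -> F1&~F2 -> 0
  row 8 [1000]: F1=0 F2=0 -> F1&~F2 -> 0
  row 9 [1001]: F1=1 F2=0 -> F1&~F2 -> 1
  row 10 [1010]: F1=0 F2=0 -> F1&~F2 -> 0
  row 11 [1011]: F1=1 F2=1 -> F1&~F2 -> 0
  row 12 [1100]: F1=1 F2=1 -> F1&~F2 -> 0
  row 13 [1101]: F1=0 F2=1 -> F1&~F2 -> 0
  row 14 [1110]: F1=1 F2=1 -> F1&~F2 -> 0
  row 15 [1111]: F1=0 F2=1 -> F1&~F2 -> 0
Full result column, 4 rows per line (u,v fixed per line; w,z runs 00..11 left to right):
  rows 0-3 [u,v=00]: 0010  = hex 2
  rows 4-7 [u,v=01]: 0000  = hex 0
  rows 8-11 [u,v=10]: 0100  = hex 4
  rows 12-15 [u,v=11]: 0000  = hex 0
Counterexample vector (row 0 .. row 15) = 0010000001000000
Output column grouped in 4s = 0010 0000 0100 0000 = 0x2040
Convert to decimal digit by digit (value = value*16 + digit):
  2 -> 2
  2*16 + 0 = 32
  32*16 + 4 = 516
  516*16 + 0 = 8256
Decimal = 8256

8256


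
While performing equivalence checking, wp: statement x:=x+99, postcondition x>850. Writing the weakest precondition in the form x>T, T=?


Formula: wp(x:=E, P) = P[E/x] (substitute E for x in postcondition)
Step 1: Postcondition: x>850
Step 2: Substitute x+99 for x: x+99>850
Step 3: Solve for x: x > 850-99 = 751

751


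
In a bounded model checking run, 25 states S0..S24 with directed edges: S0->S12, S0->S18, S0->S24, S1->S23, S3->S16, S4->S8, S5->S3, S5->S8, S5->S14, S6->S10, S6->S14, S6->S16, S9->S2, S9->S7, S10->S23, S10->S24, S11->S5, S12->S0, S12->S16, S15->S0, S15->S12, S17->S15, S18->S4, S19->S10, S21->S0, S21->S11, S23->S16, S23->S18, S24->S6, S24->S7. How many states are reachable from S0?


BFS from S0:
  layer 0: {S0}
  layer 1: {S12, S18, S24}
  layer 2: {S4, S6, S7, S16}
  layer 3: {S8, S10, S14}
  layer 4: {S23}
Reachable set: {S0, S4, S6, S7, S8, S10, S12, S14, S16, S18, S23, S24}
Count = 12

12


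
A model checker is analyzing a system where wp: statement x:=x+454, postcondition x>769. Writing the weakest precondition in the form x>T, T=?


Formula: wp(x:=E, P) = P[E/x] (substitute E for x in postcondition)
Step 1: Postcondition: x>769
Step 2: Substitute x+454 for x: x+454>769
Step 3: Solve for x: x > 769-454 = 315

315


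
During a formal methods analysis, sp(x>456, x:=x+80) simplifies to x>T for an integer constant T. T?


Formula: sp(P, x:=E) = exists old_x. (x = E[old_x/x]) AND P[old_x/x] (old_x is the value of x before the assignment; eliminate old_x by solving x = E[old_x/x] for old_x)
Step 1: Precondition P: x>456, i.e. old_x > 456
Step 2: Assignment gives x = old_x + 80, so old_x = x - 80
Step 3: Substitute into P: x - 80 > 456
Step 4: Simplify: x > 456+80 = 536

536


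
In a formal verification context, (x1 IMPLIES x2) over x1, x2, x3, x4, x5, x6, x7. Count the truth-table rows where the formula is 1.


Formula: (x1 IMPLIES x2) over 7 vars (128 rows)
Evaluate each row (x1, x2, x3, x4, x5, x6, x7 as bits, MSB first):
  row 0 [0000000]: (0 IMPLIES 0) -> 1
  row 1 [0000001]: (0 IMPLIES 0) -> 1
  row 2 [0000010]: (0 IMPLIES 0) -> 1
  row 3 [0000011]: (0 IMPLIES 0) -> 1
  row 4 [0000100]: (0 IMPLIES 0) -> 1
  (every remaining row is evaluated the same way; all 128 results are listed next)
Full result column, 8 rows per line (x1,x2,x3,x4 fixed per line; x5,x6,x7 runs 000..111 left to right):
  rows 0-7 [x1,x2,x3,x4=0000]: 11111111  (ones: 8)
  rows 8-15 [x1,x2,x3,x4=0001]: 11111111  (ones: 8)
  rows 16-23 [x1,x2,x3,x4=0010]: 11111111  (ones: 8)
  rows 24-31 [x1,x2,x3,x4=0011]: 11111111  (ones: 8)
  rows 32-39 [x1,x2,x3,x4=0100]: 11111111  (ones: 8)
  rows 40-47 [x1,x2,x3,x4=0101]: 11111111  (ones: 8)
  rows 48-55 [x1,x2,x3,x4=0110]: 11111111  (ones: 8)
  rows 56-63 [x1,x2,x3,x4=0111]: 11111111  (ones: 8)
  rows 64-71 [x1,x2,x3,x4=1000]: 00000000  (ones: 0)
  rows 72-79 [x1,x2,x3,x4=1001]: 00000000  (ones: 0)
  rows 80-87 [x1,x2,x3,x4=1010]: 00000000  (ones: 0)
  rows 88-95 [x1,x2,x3,x4=1011]: 00000000  (ones: 0)
  rows 96-103 [x1,x2,x3,x4=1100]: 11111111  (ones: 8)
  rows 104-111 [x1,x2,x3,x4=1101]: 11111111  (ones: 8)
  rows 112-119 [x1,x2,x3,x4=1110]: 11111111  (ones: 8)
  rows 120-127 [x1,x2,x3,x4=1111]: 11111111  (ones: 8)
Count of 1-rows = 8+8+8+8+8+8+8+8+0+0+0+0+8+8+8+8 = 96

96


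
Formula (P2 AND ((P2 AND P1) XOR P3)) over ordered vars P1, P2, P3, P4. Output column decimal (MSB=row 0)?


Formula: (P2 AND ((P2 AND P1) XOR P3)) over P1, P2, P3, P4 (16 rows)
Evaluate each row (bits = P1,P2,P3,P4, MSB first):
  row 0 [0000]: (0 AND ((0 AND 0) XOR 0)) -> 0
  row 1 [0001]: (0 AND ((0 AND 0) XOR 0)) -> 0
  row 2 [0010]: (0 AND ((0 AND 0) XOR 1)) -> 0
  row 3 [0011]: (0 AND ((0 AND 0) XOR 1)) -> 0
  row 4 [0100]: (1 AND ((1 AND 0) XOR 0)) -> 0
  row 5 [0101]: (1 AND ((1 AND 0) XOR 0)) -> 0
  row 6 [0110]: (1 AND ((1 AND 0) XOR 1)) -> 1
  row 7 [0111]: (1 AND ((1 AND 0) XOR 1)) -> 1
  row 8 [1000]: (0 AND ((0 AND 1) XOR 0)) -> 0
  row 9 [1001]: (0 AND ((0 AND 1) XOR 0)) -> 0
  row 10 [1010]: (0 AND ((0 AND 1) XOR 1)) -> 0
  row 11 [1011]: (0 AND ((0 AND 1) XOR 1)) -> 0
  row 12 [1100]: (1 AND ((1 AND 1) XOR 0)) -> 1
  row 13 [1101]: (1 AND ((1 AND 1) XOR 0)) -> 1
  row 14 [1110]: (1 AND ((1 AND 1) XOR 1)) -> 0
  row 15 [1111]: (1 AND ((1 AND 1) XOR 1)) -> 0
Full result column, 4 rows per line (P1,P2 fixed per line; P3,P4 runs 00..11 left to right):
  rows 0-3 [P1,P2=00]: 0000  = hex 0
  rows 4-7 [P1,P2=01]: 0011  = hex 3
  rows 8-11 [P1,P2=10]: 0000  = hex 0
  rows 12-15 [P1,P2=11]: 1100  = hex C
Output column (row 0 .. row 15) = 0000001100001100
Output column grouped in 4s = 0000 0011 0000 1100 = 0x030C
Convert to decimal digit by digit (value = value*16 + digit):
  0 -> 0
  0*16 + 3 = 3
  3*16 + 0 = 48
  48*16 + 12 (C) = 780
Decimal = 780

780


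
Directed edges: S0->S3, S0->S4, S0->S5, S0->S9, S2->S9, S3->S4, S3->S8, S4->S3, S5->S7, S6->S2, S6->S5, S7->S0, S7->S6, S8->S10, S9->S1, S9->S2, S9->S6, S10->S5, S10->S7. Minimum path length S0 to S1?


BFS layer-by-layer from S0:
  dist 0: {S0}
  dist 1: {S3, S4, S5, S9}
  dist 2: {S1, S2, S6, S7, S8}
  -> S1 reached at distance 2
Shortest path length = 2

2


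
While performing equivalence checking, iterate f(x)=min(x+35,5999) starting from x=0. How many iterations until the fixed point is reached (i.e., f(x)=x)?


Step 1: x=0, cap=5999, increment=35
Step 2: x grows by 35 each step until capped at 5999; fixed point is x=5999
Step 3: iterations = ceil(5999/35) = 172

172


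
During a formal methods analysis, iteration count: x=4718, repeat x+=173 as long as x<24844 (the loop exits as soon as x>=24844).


Step 1: x goes from 4718 toward 24844 by 173; the body runs while x<24844, so iterations = ceil((bound-start)/step)
Step 2: Distance=20126
Step 3: ceil(20126/173)=117

117


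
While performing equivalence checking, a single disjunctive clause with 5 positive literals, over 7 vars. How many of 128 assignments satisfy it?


Step 1: Total=2^7=128
Step 2: Unsat when all 5 false: 2^2=4
Step 3: Sat=128-4=124

124


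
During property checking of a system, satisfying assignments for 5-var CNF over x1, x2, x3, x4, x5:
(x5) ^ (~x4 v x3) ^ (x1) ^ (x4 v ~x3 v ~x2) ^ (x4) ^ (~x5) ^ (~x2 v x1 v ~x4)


CNF with 7 clauses over 5 vars (32 assignments).
An assignment satisfies CNF iff every clause has >=1 true literal.
Check each row (bits = x1,x2,x3,x4,x5; clause T/F shown):
  row 0 [00000]: clauses=FTFTFTT -> 0
  row 1 [00001]: clauses=TTFTFFT -> 0
  row 2 [00010]: clauses=FFFTTTT -> 0
  row 3 [00011]: clauses=TFFTTFT -> 0
  row 4 [00100]: clauses=FTFTFTT -> 0
  row 5 [00101]: clauses=TTFTFFT -> 0
  row 6 [00110]: clauses=FTFTTTT -> 0
  row 7 [00111]: clauses=TTFTTFT -> 0
  row 8 [01000]: clauses=FTFTFTT -> 0
  row 9 [01001]: clauses=TTFTFFT -> 0
  row 10 [01010]: clauses=FFFTTTF -> 0
  row 11 [01011]: clauses=TFFTTFF -> 0
  row 12 [01100]: clauses=FTFFFTT -> 0
  row 13 [01101]: clauses=TTFFFFT -> 0
  row 14 [01110]: clauses=FTFTTTF -> 0
  row 15 [01111]: clauses=TTFTTFF -> 0
  row 16 [10000]: clauses=FTTTFTT -> 0
  row 17 [10001]: clauses=TTTTFFT -> 0
  row 18 [10010]: clauses=FFTTTTT -> 0
  row 19 [10011]: clauses=TFTTTFT -> 0
  row 20 [10100]: clauses=FTTTFTT -> 0
  row 21 [10101]: clauses=TTTTFFT -> 0
  row 22 [10110]: clauses=FTTTTTT -> 0
  row 23 [10111]: clauses=TTTTTFT -> 0
  row 24 [11000]: clauses=FTTTFTT -> 0
  row 25 [11001]: clauses=TTTTFFT -> 0
  row 26 [11010]: clauses=FFTTTTT -> 0
  row 27 [11011]: clauses=TFTTTFT -> 0
  row 28 [11100]: clauses=FTTFFTT -> 0
  row 29 [11101]: clauses=TTTFFFT -> 0
  row 30 [11110]: clauses=FTTTTTT -> 0
  row 31 [11111]: clauses=TTTTTFT -> 0
Full result column, 8 rows per line (x1,x2 fixed per line; x3,x4,x5 runs 000..111 left to right):
  rows 0-7 [x1,x2=00]: 00000000  (ones: 0)
  rows 8-15 [x1,x2=01]: 00000000  (ones: 0)
  rows 16-23 [x1,x2=10]: 00000000  (ones: 0)
  rows 24-31 [x1,x2=11]: 00000000  (ones: 0)
Satisfying assignments = 0+0+0+0 = 0

0


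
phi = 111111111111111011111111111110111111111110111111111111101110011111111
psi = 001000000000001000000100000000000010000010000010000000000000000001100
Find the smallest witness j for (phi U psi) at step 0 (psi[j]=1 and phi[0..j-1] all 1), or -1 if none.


(phi U psi) at 0: need smallest j with psi[j]=1 and phi[i]=1 for all i in [0,j).
Scan from step 0:
  step 0: phi=1, psi=0 -> continue
  step 1: phi=1, psi=0 -> continue
  step 2: psi=1 and phi held for [0,2) -> witness found
Witness step = 2

2


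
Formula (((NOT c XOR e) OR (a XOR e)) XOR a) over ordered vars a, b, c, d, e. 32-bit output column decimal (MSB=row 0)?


Formula: (((NOT c XOR e) OR (a XOR e)) XOR a) over a, b, c, d, e (32 rows)
Evaluate each row (bits = a,b,c,d,e, MSB first):
  row 0 [00000]: (((NOT 0 XOR 0) OR (0 XOR 0)) XOR 0) -> 1
  row 1 [00001]: (((NOT 0 XOR 1) OR (0 XOR 1)) XOR 0) -> 1
  row 2 [00010]: (((NOT 0 XOR 0) OR (0 XOR 0)) XOR 0) -> 1
  row 3 [00011]: (((NOT 0 XOR 1) OR (0 XOR 1)) XOR 0) -> 1
  row 4 [00100]: (((NOT 1 XOR 0) OR (0 XOR 0)) XOR 0) -> 0
  row 5 [00101]: (((NOT 1 XOR 1) OR (0 XOR 1)) XOR 0) -> 1
  row 6 [00110]: (((NOT 1 XOR 0) OR (0 XOR 0)) XOR 0) -> 0
  row 7 [00111]: (((NOT 1 XOR 1) OR (0 XOR 1)) XOR 0) -> 1
  row 8 [01000]: (((NOT 0 XOR 0) OR (0 XOR 0)) XOR 0) -> 1
  row 9 [01001]: (((NOT 0 XOR 1) OR (0 XOR 1)) XOR 0) -> 1
  row 10 [01010]: (((NOT 0 XOR 0) OR (0 XOR 0)) XOR 0) -> 1
  row 11 [01011]: (((NOT 0 XOR 1) OR (0 XOR 1)) XOR 0) -> 1
  row 12 [01100]: (((NOT 1 XOR 0) OR (0 XOR 0)) XOR 0) -> 0
  row 13 [01101]: (((NOT 1 XOR 1) OR (0 XOR 1)) XOR 0) -> 1
  row 14 [01110]: (((NOT 1 XOR 0) OR (0 XOR 0)) XOR 0) -> 0
  row 15 [01111]: (((NOT 1 XOR 1) OR (0 XOR 1)) XOR 0) -> 1
  row 16 [10000]: (((NOT 0 XOR 0) OR (1 XOR 0)) XOR 1) -> 0
  row 17 [10001]: (((NOT 0 XOR 1) OR (1 XOR 1)) XOR 1) -> 1
  row 18 [10010]: (((NOT 0 XOR 0) OR (1 XOR 0)) XOR 1) -> 0
  row 19 [10011]: (((NOT 0 XOR 1) OR (1 XOR 1)) XOR 1) -> 1
  row 20 [10100]: (((NOT 1 XOR 0) OR (1 XOR 0)) XOR 1) -> 0
  row 21 [10101]: (((NOT 1 XOR 1) OR (1 XOR 1)) XOR 1) -> 0
  row 22 [10110]: (((NOT 1 XOR 0) OR (1 XOR 0)) XOR 1) -> 0
  row 23 [10111]: (((NOT 1 XOR 1) OR (1 XOR 1)) XOR 1) -> 0
  row 24 [11000]: (((NOT 0 XOR 0) OR (1 XOR 0)) XOR 1) -> 0
  row 25 [11001]: (((NOT 0 XOR 1) OR (1 XOR 1)) XOR 1) -> 1
  row 26 [11010]: (((NOT 0 XOR 0) OR (1 XOR 0)) XOR 1) -> 0
  row 27 [11011]: (((NOT 0 XOR 1) OR (1 XOR 1)) XOR 1) -> 1
  row 28 [11100]: (((NOT 1 XOR 0) OR (1 XOR 0)) XOR 1) -> 0
  row 29 [11101]: (((NOT 1 XOR 1) OR (1 XOR 1)) XOR 1) -> 0
  row 30 [11110]: (((NOT 1 XOR 0) OR (1 XOR 0)) XOR 1) -> 0
  row 31 [11111]: (((NOT 1 XOR 1) OR (1 XOR 1)) XOR 1) -> 0
Full result column, 4 rows per line (a,b,c fixed per line; d,e runs 00..11 left to right):
  rows 0-3 [a,b,c=000]: 1111  = hex F
  rows 4-7 [a,b,c=001]: 0101  = hex 5
  rows 8-11 [a,b,c=010]: 1111  = hex F
  rows 12-15 [a,b,c=011]: 0101  = hex 5
  rows 16-19 [a,b,c=100]: 0101  = hex 5
  rows 20-23 [a,b,c=101]: 0000  = hex 0
  rows 24-27 [a,b,c=110]: 0101  = hex 5
  rows 28-31 [a,b,c=111]: 0000  = hex 0
Output column (row 0 .. row 31) = 11110101111101010101000001010000
Output column grouped in 4s = 1111 0101 1111 0101 0101 0000 0101 0000 = 0xF5F55050
Convert to decimal digit by digit (value = value*16 + digit):
  F -> 15
  15*16 + 5 = 245
  245*16 + 15 (F) = 3935
  3935*16 + 5 = 62965
  62965*16 + 5 = 1007445
  1007445*16 + 0 = 16119120
  16119120*16 + 5 = 257905925
  257905925*16 + 0 = 4126494800
Decimal = 4126494800

4126494800


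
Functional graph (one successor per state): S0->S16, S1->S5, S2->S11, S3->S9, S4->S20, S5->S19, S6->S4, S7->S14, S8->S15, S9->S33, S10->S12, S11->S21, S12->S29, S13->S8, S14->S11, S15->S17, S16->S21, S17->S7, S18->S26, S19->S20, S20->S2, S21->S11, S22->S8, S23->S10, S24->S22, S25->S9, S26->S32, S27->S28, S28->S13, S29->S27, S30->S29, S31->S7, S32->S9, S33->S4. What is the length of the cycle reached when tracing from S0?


Trace from S0 until a state repeats:
  S0 -> S16 -> S21 -> S11 -> S21
S21 first seen at step 2, revisited at step 4.
Cycle length = 4 - 2 = 2

2


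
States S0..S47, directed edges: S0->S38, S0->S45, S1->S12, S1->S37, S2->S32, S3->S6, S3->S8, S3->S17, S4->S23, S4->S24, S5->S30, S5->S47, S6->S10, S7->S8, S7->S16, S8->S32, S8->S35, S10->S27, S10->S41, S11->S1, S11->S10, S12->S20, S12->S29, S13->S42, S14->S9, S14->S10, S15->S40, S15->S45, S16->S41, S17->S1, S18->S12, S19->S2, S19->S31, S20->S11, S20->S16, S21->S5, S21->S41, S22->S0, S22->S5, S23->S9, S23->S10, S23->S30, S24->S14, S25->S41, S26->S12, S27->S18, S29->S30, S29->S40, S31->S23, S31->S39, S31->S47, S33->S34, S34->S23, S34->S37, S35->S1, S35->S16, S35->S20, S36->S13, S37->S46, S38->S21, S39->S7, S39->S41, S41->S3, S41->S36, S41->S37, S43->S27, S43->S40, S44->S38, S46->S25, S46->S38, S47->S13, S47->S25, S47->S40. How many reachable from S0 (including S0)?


BFS from S0:
  layer 0: {S0}
  layer 1: {S38, S45}
  layer 2: {S21}
  layer 3: {S5, S41}
  layer 4: {S3, S30, S36, S37, S47}
  layer 5: {S6, S8, S13, S17, S25, S40, S46}
  layer 6: {S1, S10, S32, S35, S42}
  layer 7: {S12, S16, S20, S27}
  layer 8: {S11, S18, S29}
Reachable set: {S0, S1, S3, S5, S6, S8, S10, S11, S12, S13, S16, S17, S18, S20, S21, S25, S27, S29, S30, S32, S35, S36, S37, S38, S40, S41, S42, S45, S46, S47}
Count = 30

30


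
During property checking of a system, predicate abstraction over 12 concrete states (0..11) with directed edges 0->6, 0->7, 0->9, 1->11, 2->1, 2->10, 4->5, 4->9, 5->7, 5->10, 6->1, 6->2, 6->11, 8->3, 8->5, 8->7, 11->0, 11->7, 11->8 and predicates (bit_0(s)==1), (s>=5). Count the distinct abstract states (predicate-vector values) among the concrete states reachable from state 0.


BFS from 0:
Concrete reachable: {0, 1, 2, 3, 5, 6, 7, 8, 9, 10, 11}
Abstract via predicates (bit_0(s)==1), (s>=5):
  (0,0) <- {0, 2}
  (0,1) <- {6, 8, 10}
  (1,0) <- {1, 3}
  (1,1) <- {5, 7, 9, 11}
Distinct abstract states = 4

4


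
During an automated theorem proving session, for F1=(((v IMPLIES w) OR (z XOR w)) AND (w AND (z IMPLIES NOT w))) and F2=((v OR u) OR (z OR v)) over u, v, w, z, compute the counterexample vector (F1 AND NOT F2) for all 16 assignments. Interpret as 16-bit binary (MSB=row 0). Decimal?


F1 = (((v IMPLIES w) OR (z XOR w)) AND (w AND (z IMPLIES NOT w)))
F2 = ((v OR u) OR (z OR v))
Counterexample to F1=>F2 is where F1=1 and F2=0.
Evaluate each row (bits = u,v,w,z, MSB first):
  row 0 [0000]: F1=0 F2=0 -> F1&~F2 -> 0
  row 1 [0001]: F1=0 F2=1 -> F1&~F2 -> 0
  row 2 [0010]: F1=1 F2=0 -> F1&~F2 -> 1
  row 3 [0011]: F1=0 F2=1 -> F1&~F2 -> 0
  row 4 [0100]: F1=0 F2=1 -> F1&~F2 -> 0
  row 5 [0101]: F1=0 F2=1 -> F1&~F2 -> 0
  row 6 [0110]: F1=1 F2=1 -> F1&~F2 -> 0
  row 7 [0111]: F1=0 F2=1 -> F1&~F2 -> 0
  row 8 [1000]: F1=0 F2=1 -> F1&~F2 -> 0
  row 9 [1001]: F1=0 F2=1 -> F1&~F2 -> 0
  row 10 [1010]: F1=1 F2=1 -> F1&~F2 -> 0
  row 11 [1011]: F1=0 F2=1 -> F1&~F2 -> 0
  row 12 [1100]: F1=0 F2=1 -> F1&~F2 -> 0
  row 13 [1101]: F1=0 F2=1 -> F1&~F2 -> 0
  row 14 [1110]: F1=1 F2=1 -> F1&~F2 -> 0
  row 15 [1111]: F1=0 F2=1 -> F1&~F2 -> 0
Full result column, 4 rows per line (u,v fixed per line; w,z runs 00..11 left to right):
  rows 0-3 [u,v=00]: 0010  = hex 2
  rows 4-7 [u,v=01]: 0000  = hex 0
  rows 8-11 [u,v=10]: 0000  = hex 0
  rows 12-15 [u,v=11]: 0000  = hex 0
Counterexample vector (row 0 .. row 15) = 0010000000000000
Output column grouped in 4s = 0010 0000 0000 0000 = 0x2000
Convert to decimal digit by digit (value = value*16 + digit):
  2 -> 2
  2*16 + 0 = 32
  32*16 + 0 = 512
  512*16 + 0 = 8192
Decimal = 8192

8192


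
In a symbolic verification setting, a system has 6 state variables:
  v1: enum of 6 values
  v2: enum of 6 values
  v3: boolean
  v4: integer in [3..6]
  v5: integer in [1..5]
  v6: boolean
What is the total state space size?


State space = product of domain sizes of all variables.
Domain sizes:
  v1 (enum of 6 values): 6
  v2 (enum of 6 values): 6
  v3 (boolean): 2
  v4 (integer in [3..6]): 4
  v5 (integer in [1..5]): 5
  v6 (boolean): 2
Product = 6 * 6 * 2 * 4 * 5 * 2 = 2880

2880


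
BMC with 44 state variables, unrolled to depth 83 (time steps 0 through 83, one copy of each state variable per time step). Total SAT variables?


BMC unrolls to depth k, creating one copy of each state var for steps 0..k.
Step count = 83 + 1 = 84 (steps 0 through 83)
Vars per step = 44
Total = 44 * 84 = 3696

3696


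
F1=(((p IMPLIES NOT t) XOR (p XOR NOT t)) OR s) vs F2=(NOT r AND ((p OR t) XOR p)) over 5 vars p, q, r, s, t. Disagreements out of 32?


F1 = (((p IMPLIES NOT t) XOR (p XOR NOT t)) OR s)
F2 = (NOT r AND ((p OR t) XOR p))
Evaluate both on each of 32 rows (bits = p,q,r,s,t):
  row 0 [00000]: F1=0 F2=0 -> 0
  row 1 [00001]: F1=1 F2=1 -> 0
  row 2 [00010]: F1=1 F2=0 (differ) -> 1
  row 3 [00011]: F1=1 F2=1 -> 0
  row 4 [00100]: F1=0 F2=0 -> 0
  row 5 [00101]: F1=1 F2=0 (differ) -> 1
  row 6 [00110]: F1=1 F2=0 (differ) -> 1
  row 7 [00111]: F1=1 F2=0 (differ) -> 1
  row 8 [01000]: F1=0 F2=0 -> 0
  row 9 [01001]: F1=1 F2=1 -> 0
  row 10 [01010]: F1=1 F2=0 (differ) -> 1
  row 11 [01011]: F1=1 F2=1 -> 0
  row 12 [01100]: F1=0 F2=0 -> 0
  row 13 [01101]: F1=1 F2=0 (differ) -> 1
  row 14 [01110]: F1=1 F2=0 (differ) -> 1
  row 15 [01111]: F1=1 F2=0 (differ) -> 1
  row 16 [10000]: F1=1 F2=0 (differ) -> 1
  row 17 [10001]: F1=1 F2=0 (differ) -> 1
  row 18 [10010]: F1=1 F2=0 (differ) -> 1
  row 19 [10011]: F1=1 F2=0 (differ) -> 1
  row 20 [10100]: F1=1 F2=0 (differ) -> 1
  row 21 [10101]: F1=1 F2=0 (differ) -> 1
  row 22 [10110]: F1=1 F2=0 (differ) -> 1
  row 23 [10111]: F1=1 F2=0 (differ) -> 1
  row 24 [11000]: F1=1 F2=0 (differ) -> 1
  row 25 [11001]: F1=1 F2=0 (differ) -> 1
  row 26 [11010]: F1=1 F2=0 (differ) -> 1
  row 27 [11011]: F1=1 F2=0 (differ) -> 1
  row 28 [11100]: F1=1 F2=0 (differ) -> 1
  row 29 [11101]: F1=1 F2=0 (differ) -> 1
  row 30 [11110]: F1=1 F2=0 (differ) -> 1
  row 31 [11111]: F1=1 F2=0 (differ) -> 1
Full result column, 8 rows per line (p,q fixed per line; r,s,t runs 000..111 left to right):
  rows 0-7 [p,q=00]: 00100111  (ones: 4)
  rows 8-15 [p,q=01]: 00100111  (ones: 4)
  rows 16-23 [p,q=10]: 11111111  (ones: 8)
  rows 24-31 [p,q=11]: 11111111  (ones: 8)
Disagreements = 4+4+8+8 = 24

24


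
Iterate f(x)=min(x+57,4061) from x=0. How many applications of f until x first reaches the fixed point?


Step 1: x=0, cap=4061, increment=57
Step 2: x grows by 57 each step until capped at 4061; fixed point is x=4061
Step 3: iterations = ceil(4061/57) = 72

72


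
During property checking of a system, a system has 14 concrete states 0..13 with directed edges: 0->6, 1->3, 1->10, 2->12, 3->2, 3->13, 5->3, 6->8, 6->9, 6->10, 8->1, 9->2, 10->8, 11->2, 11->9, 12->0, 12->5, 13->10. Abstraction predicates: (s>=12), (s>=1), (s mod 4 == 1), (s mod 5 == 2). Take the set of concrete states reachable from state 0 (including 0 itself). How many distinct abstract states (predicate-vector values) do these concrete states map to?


BFS from 0:
Concrete reachable: {0, 1, 2, 3, 5, 6, 8, 9, 10, 12, 13}
Abstract via predicates (s>=12), (s>=1), (s mod 4 == 1), (s mod 5 == 2):
  (0,0,0,0) <- {0}
  (0,1,0,0) <- {3, 6, 8, 10}
  (0,1,0,1) <- {2}
  (0,1,1,0) <- {1, 5, 9}
  (1,1,0,1) <- {12}
  (1,1,1,0) <- {13}
Distinct abstract states = 6

6


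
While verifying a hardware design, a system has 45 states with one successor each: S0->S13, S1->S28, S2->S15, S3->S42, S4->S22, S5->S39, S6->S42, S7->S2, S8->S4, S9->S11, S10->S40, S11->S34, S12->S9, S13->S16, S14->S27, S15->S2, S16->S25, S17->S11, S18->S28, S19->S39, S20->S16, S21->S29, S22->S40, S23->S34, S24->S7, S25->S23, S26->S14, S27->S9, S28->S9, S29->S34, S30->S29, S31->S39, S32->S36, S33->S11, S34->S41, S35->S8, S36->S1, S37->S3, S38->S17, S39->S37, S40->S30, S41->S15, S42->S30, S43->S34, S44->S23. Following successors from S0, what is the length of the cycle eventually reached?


Trace from S0 until a state repeats:
  S0 -> S13 -> S16 -> S25 -> S23 -> S34 -> S41 -> S15 -> S2 -> S15
S15 first seen at step 7, revisited at step 9.
Cycle length = 9 - 7 = 2

2


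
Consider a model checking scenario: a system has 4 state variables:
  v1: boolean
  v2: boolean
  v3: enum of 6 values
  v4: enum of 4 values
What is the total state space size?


State space = product of domain sizes of all variables.
Domain sizes:
  v1 (boolean): 2
  v2 (boolean): 2
  v3 (enum of 6 values): 6
  v4 (enum of 4 values): 4
Product = 2 * 2 * 6 * 4 = 96

96


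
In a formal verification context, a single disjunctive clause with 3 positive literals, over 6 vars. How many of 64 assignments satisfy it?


Step 1: Total=2^6=64
Step 2: Unsat when all 3 false: 2^3=8
Step 3: Sat=64-8=56

56


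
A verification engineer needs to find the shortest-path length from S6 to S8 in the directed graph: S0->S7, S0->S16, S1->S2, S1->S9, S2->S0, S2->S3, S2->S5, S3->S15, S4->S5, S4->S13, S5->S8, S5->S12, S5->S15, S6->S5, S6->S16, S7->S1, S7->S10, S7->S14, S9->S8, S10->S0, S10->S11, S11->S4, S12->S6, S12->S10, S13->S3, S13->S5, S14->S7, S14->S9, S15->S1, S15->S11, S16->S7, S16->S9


BFS layer-by-layer from S6:
  dist 0: {S6}
  dist 1: {S5, S16}
  dist 2: {S7, S8, S9, S12, S15}
  -> S8 reached at distance 2
Shortest path length = 2

2


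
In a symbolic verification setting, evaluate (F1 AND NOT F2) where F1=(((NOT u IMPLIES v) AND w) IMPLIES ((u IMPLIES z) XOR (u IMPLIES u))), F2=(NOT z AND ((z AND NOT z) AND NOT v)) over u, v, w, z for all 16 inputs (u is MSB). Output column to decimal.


F1 = (((NOT u IMPLIES v) AND w) IMPLIES ((u IMPLIES z) XOR (u IMPLIES u)))
F2 = (NOT z AND ((z AND NOT z) AND NOT v))
Counterexample to F1=>F2 is where F1=1 and F2=0.
Evaluate each row (bits = u,v,w,z, MSB first):
  row 0 [0000]: F1=1 F2=0 -> F1&~F2 -> 1
  row 1 [0001]: F1=1 F2=0 -> F1&~F2 -> 1
  row 2 [0010]: F1=1 F2=0 -> F1&~F2 -> 1
  row 3 [0011]: F1=1 F2=0 -> F1&~F2 -> 1
  row 4 [0100]: F1=1 F2=0 -> F1&~F2 -> 1
  row 5 [0101]: F1=1 F2=0 -> F1&~F2 -> 1
  row 6 [0110]: F1=0 F2=0 -> F1&~F2 -> 0
  row 7 [0111]: F1=0 F2=0 -> F1&~F2 -> 0
  row 8 [1000]: F1=1 F2=0 -> F1&~F2 -> 1
  row 9 [1001]: F1=1 F2=0 -> F1&~F2 -> 1
  row 10 [1010]: F1=1 F2=0 -> F1&~F2 -> 1
  row 11 [1011]: F1=0 F2=0 -> F1&~F2 -> 0
  row 12 [1100]: F1=1 F2=0 -> F1&~F2 -> 1
  row 13 [1101]: F1=1 F2=0 -> F1&~F2 -> 1
  row 14 [1110]: F1=1 F2=0 -> F1&~F2 -> 1
  row 15 [1111]: F1=0 F2=0 -> F1&~F2 -> 0
Full result column, 4 rows per line (u,v fixed per line; w,z runs 00..11 left to right):
  rows 0-3 [u,v=00]: 1111  = hex F
  rows 4-7 [u,v=01]: 1100  = hex C
  rows 8-11 [u,v=10]: 1110  = hex E
  rows 12-15 [u,v=11]: 1110  = hex E
Counterexample vector (row 0 .. row 15) = 1111110011101110
Output column grouped in 4s = 1111 1100 1110 1110 = 0xFCEE
Convert to decimal digit by digit (value = value*16 + digit):
  F -> 15
  15*16 + 12 (C) = 252
  252*16 + 14 (E) = 4046
  4046*16 + 14 (E) = 64750
Decimal = 64750

64750


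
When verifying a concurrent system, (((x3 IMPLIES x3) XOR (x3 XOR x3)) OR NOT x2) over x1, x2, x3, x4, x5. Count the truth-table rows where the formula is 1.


Formula: (((x3 IMPLIES x3) XOR (x3 XOR x3)) OR NOT x2) over 5 vars (32 rows)
Evaluate each row (x1, x2, x3, x4, x5 as bits, MSB first):
  row 0 [00000]: (((0 IMPLIES 0) XOR (0 XOR 0)) OR NOT 0) -> 1
  row 1 [00001]: (((0 IMPLIES 0) XOR (0 XOR 0)) OR NOT 0) -> 1
  row 2 [00010]: (((0 IMPLIES 0) XOR (0 XOR 0)) OR NOT 0) -> 1
  row 3 [00011]: (((0 IMPLIES 0) XOR (0 XOR 0)) OR NOT 0) -> 1
  row 4 [00100]: (((1 IMPLIES 1) XOR (1 XOR 1)) OR NOT 0) -> 1
  row 5 [00101]: (((1 IMPLIES 1) XOR (1 XOR 1)) OR NOT 0) -> 1
  row 6 [00110]: (((1 IMPLIES 1) XOR (1 XOR 1)) OR NOT 0) -> 1
  row 7 [00111]: (((1 IMPLIES 1) XOR (1 XOR 1)) OR NOT 0) -> 1
  row 8 [01000]: (((0 IMPLIES 0) XOR (0 XOR 0)) OR NOT 1) -> 1
  row 9 [01001]: (((0 IMPLIES 0) XOR (0 XOR 0)) OR NOT 1) -> 1
  row 10 [01010]: (((0 IMPLIES 0) XOR (0 XOR 0)) OR NOT 1) -> 1
  row 11 [01011]: (((0 IMPLIES 0) XOR (0 XOR 0)) OR NOT 1) -> 1
  row 12 [01100]: (((1 IMPLIES 1) XOR (1 XOR 1)) OR NOT 1) -> 1
  row 13 [01101]: (((1 IMPLIES 1) XOR (1 XOR 1)) OR NOT 1) -> 1
  row 14 [01110]: (((1 IMPLIES 1) XOR (1 XOR 1)) OR NOT 1) -> 1
  row 15 [01111]: (((1 IMPLIES 1) XOR (1 XOR 1)) OR NOT 1) -> 1
  row 16 [10000]: (((0 IMPLIES 0) XOR (0 XOR 0)) OR NOT 0) -> 1
  row 17 [10001]: (((0 IMPLIES 0) XOR (0 XOR 0)) OR NOT 0) -> 1
  row 18 [10010]: (((0 IMPLIES 0) XOR (0 XOR 0)) OR NOT 0) -> 1
  row 19 [10011]: (((0 IMPLIES 0) XOR (0 XOR 0)) OR NOT 0) -> 1
  row 20 [10100]: (((1 IMPLIES 1) XOR (1 XOR 1)) OR NOT 0) -> 1
  row 21 [10101]: (((1 IMPLIES 1) XOR (1 XOR 1)) OR NOT 0) -> 1
  row 22 [10110]: (((1 IMPLIES 1) XOR (1 XOR 1)) OR NOT 0) -> 1
  row 23 [10111]: (((1 IMPLIES 1) XOR (1 XOR 1)) OR NOT 0) -> 1
  row 24 [11000]: (((0 IMPLIES 0) XOR (0 XOR 0)) OR NOT 1) -> 1
  row 25 [11001]: (((0 IMPLIES 0) XOR (0 XOR 0)) OR NOT 1) -> 1
  row 26 [11010]: (((0 IMPLIES 0) XOR (0 XOR 0)) OR NOT 1) -> 1
  row 27 [11011]: (((0 IMPLIES 0) XOR (0 XOR 0)) OR NOT 1) -> 1
  row 28 [11100]: (((1 IMPLIES 1) XOR (1 XOR 1)) OR NOT 1) -> 1
  row 29 [11101]: (((1 IMPLIES 1) XOR (1 XOR 1)) OR NOT 1) -> 1
  row 30 [11110]: (((1 IMPLIES 1) XOR (1 XOR 1)) OR NOT 1) -> 1
  row 31 [11111]: (((1 IMPLIES 1) XOR (1 XOR 1)) OR NOT 1) -> 1
Full result column, 8 rows per line (x1,x2 fixed per line; x3,x4,x5 runs 000..111 left to right):
  rows 0-7 [x1,x2=00]: 11111111  (ones: 8)
  rows 8-15 [x1,x2=01]: 11111111  (ones: 8)
  rows 16-23 [x1,x2=10]: 11111111  (ones: 8)
  rows 24-31 [x1,x2=11]: 11111111  (ones: 8)
Count of 1-rows = 8+8+8+8 = 32

32


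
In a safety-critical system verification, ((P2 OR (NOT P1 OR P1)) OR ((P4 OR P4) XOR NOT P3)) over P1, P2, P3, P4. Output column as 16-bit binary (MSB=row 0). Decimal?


Formula: ((P2 OR (NOT P1 OR P1)) OR ((P4 OR P4) XOR NOT P3)) over P1, P2, P3, P4 (16 rows)
Evaluate each row (bits = P1,P2,P3,P4, MSB first):
  row 0 [0000]: ((0 OR (NOT 0 OR 0)) OR ((0 OR 0) XOR NOT 0)) -> 1
  row 1 [0001]: ((0 OR (NOT 0 OR 0)) OR ((1 OR 1) XOR NOT 0)) -> 1
  row 2 [0010]: ((0 OR (NOT 0 OR 0)) OR ((0 OR 0) XOR NOT 1)) -> 1
  row 3 [0011]: ((0 OR (NOT 0 OR 0)) OR ((1 OR 1) XOR NOT 1)) -> 1
  row 4 [0100]: ((1 OR (NOT 0 OR 0)) OR ((0 OR 0) XOR NOT 0)) -> 1
  row 5 [0101]: ((1 OR (NOT 0 OR 0)) OR ((1 OR 1) XOR NOT 0)) -> 1
  row 6 [0110]: ((1 OR (NOT 0 OR 0)) OR ((0 OR 0) XOR NOT 1)) -> 1
  row 7 [0111]: ((1 OR (NOT 0 OR 0)) OR ((1 OR 1) XOR NOT 1)) -> 1
  row 8 [1000]: ((0 OR (NOT 1 OR 1)) OR ((0 OR 0) XOR NOT 0)) -> 1
  row 9 [1001]: ((0 OR (NOT 1 OR 1)) OR ((1 OR 1) XOR NOT 0)) -> 1
  row 10 [1010]: ((0 OR (NOT 1 OR 1)) OR ((0 OR 0) XOR NOT 1)) -> 1
  row 11 [1011]: ((0 OR (NOT 1 OR 1)) OR ((1 OR 1) XOR NOT 1)) -> 1
  row 12 [1100]: ((1 OR (NOT 1 OR 1)) OR ((0 OR 0) XOR NOT 0)) -> 1
  row 13 [1101]: ((1 OR (NOT 1 OR 1)) OR ((1 OR 1) XOR NOT 0)) -> 1
  row 14 [1110]: ((1 OR (NOT 1 OR 1)) OR ((0 OR 0) XOR NOT 1)) -> 1
  row 15 [1111]: ((1 OR (NOT 1 OR 1)) OR ((1 OR 1) XOR NOT 1)) -> 1
Full result column, 4 rows per line (P1,P2 fixed per line; P3,P4 runs 00..11 left to right):
  rows 0-3 [P1,P2=00]: 1111  = hex F
  rows 4-7 [P1,P2=01]: 1111  = hex F
  rows 8-11 [P1,P2=10]: 1111  = hex F
  rows 12-15 [P1,P2=11]: 1111  = hex F
Output column (row 0 .. row 15) = 1111111111111111
Output column grouped in 4s = 1111 1111 1111 1111 = 0xFFFF
Convert to decimal digit by digit (value = value*16 + digit):
  F -> 15
  15*16 + 15 (F) = 255
  255*16 + 15 (F) = 4095
  4095*16 + 15 (F) = 65535
Decimal = 65535

65535
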